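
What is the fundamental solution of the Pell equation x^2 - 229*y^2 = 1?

(x, y) = (5848201, 386460)

First expand sqrt(229) as a continued fraction. With x_i = (sqrt(229) + m_i)/d_i and (m_0, d_0) = (0, 1): a_0 = floor(sqrt(229)) = 15, since 15^2 = 225 <= 229 < 256 = 16^2.
Iterate m_{i+1} = d_i*a_i - m_i, d_{i+1} = (229 - m_{i+1}^2)/d_i, a_{i+1} = floor((a_0 + m_{i+1})/d_{i+1}):
  m_1 = 1*15 - 0 = 15, d_1 = (229 - 15^2)/1 = 4/1 = 4, a_1 = floor((15 + 15)/4) = 7.
  m_2 = 4*7 - 15 = 13, d_2 = (229 - 13^2)/4 = 60/4 = 15, a_2 = floor((15 + 13)/15) = 1.
  m_3 = 15*1 - 13 = 2, d_3 = (229 - 2^2)/15 = 225/15 = 15, a_3 = floor((15 + 2)/15) = 1.
  m_4 = 15*1 - 2 = 13, d_4 = (229 - 13^2)/15 = 60/15 = 4, a_4 = floor((15 + 13)/4) = 7.
  m_5 = 4*7 - 13 = 15, d_5 = (229 - 15^2)/4 = 4/4 = 1, a_5 = floor((15 + 15)/1) = 30.
  m_6 = 1*30 - 15 = 15, d_6 = (229 - 15^2)/1 = 4/1 = 4: (m_6, d_6) = (m_1, d_1) = (15, 4), so from here the quotients repeat a_1, ..., a_5; the period length is 5.
So sqrt(229) = [15; (7, 1, 1, 7, 30)] with period length k = 5.
k is odd, so (p_{k-1}, q_{k-1}) only solves x^2 - 229y^2 = -1 and the fundamental solution of x^2 - 229y^2 = 1 is (p_{2k-1}, q_{2k-1}) = (p_9, q_9); compute convergents through index 9, running through the period twice.
Convergents (p_i = a_i*p_{i-1} + p_{i-2}, q_i = a_i*q_{i-1} + q_{i-2} with p_{-2}=0, p_{-1}=1, q_{-2}=1, q_{-1}=0):
  i=0: a_0=15, p_0 = 15*1 + 0 = 15, q_0 = 15*0 + 1 = 1.
  i=1: a_1=7, p_1 = 7*15 + 1 = 106, q_1 = 7*1 + 0 = 7.
  i=2: a_2=1, p_2 = 1*106 + 15 = 121, q_2 = 1*7 + 1 = 8.
  i=3: a_3=1, p_3 = 1*121 + 106 = 227, q_3 = 1*8 + 7 = 15.
  i=4: a_4=7, p_4 = 7*227 + 121 = 1710, q_4 = 7*15 + 8 = 113.
  i=5: a_5=30, p_5 = 30*1710 + 227 = 51527, q_5 = 30*113 + 15 = 3405.
  i=6: a_6=7, p_6 = 7*51527 + 1710 = 362399, q_6 = 7*3405 + 113 = 23948.
  i=7: a_7=1, p_7 = 1*362399 + 51527 = 413926, q_7 = 1*23948 + 3405 = 27353.
  i=8: a_8=1, p_8 = 1*413926 + 362399 = 776325, q_8 = 1*27353 + 23948 = 51301.
  i=9: a_9=7, p_9 = 7*776325 + 413926 = 5848201, q_9 = 7*51301 + 27353 = 386460.
Indeed p_4^2 - 229*q_4^2 = 2924100 - 2924101 = -1, not +1.
Check: 5848201^2 - 229*386460^2 = 34201454936401 - 34201454936400 = 1, so (x, y) = (5848201, 386460) solves the equation, and by the theorem it is the least positive solution.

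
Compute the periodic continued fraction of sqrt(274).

Write x_i = (sqrt(274) + m_i)/d_i with (m_0, d_0) = (0, 1). a_0 = floor(sqrt(274)) = 16, since 16^2 = 256 <= 274 < 289 = 17^2.
Iterate m_{i+1} = d_i*a_i - m_i, d_{i+1} = (274 - m_{i+1}^2)/d_i, a_{i+1} = floor((a_0 + m_{i+1})/d_{i+1}):
  m_1 = 1*16 - 0 = 16, d_1 = (274 - 16^2)/1 = 18/1 = 18, a_1 = floor((16 + 16)/18) = 1.
  m_2 = 18*1 - 16 = 2, d_2 = (274 - 2^2)/18 = 270/18 = 15, a_2 = floor((16 + 2)/15) = 1.
  m_3 = 15*1 - 2 = 13, d_3 = (274 - 13^2)/15 = 105/15 = 7, a_3 = floor((16 + 13)/7) = 4.
  m_4 = 7*4 - 13 = 15, d_4 = (274 - 15^2)/7 = 49/7 = 7, a_4 = floor((16 + 15)/7) = 4.
  m_5 = 7*4 - 15 = 13, d_5 = (274 - 13^2)/7 = 105/7 = 15, a_5 = floor((16 + 13)/15) = 1.
  m_6 = 15*1 - 13 = 2, d_6 = (274 - 2^2)/15 = 270/15 = 18, a_6 = floor((16 + 2)/18) = 1.
  m_7 = 18*1 - 2 = 16, d_7 = (274 - 16^2)/18 = 18/18 = 1, a_7 = floor((16 + 16)/1) = 32.
  m_8 = 1*32 - 16 = 16, d_8 = (274 - 16^2)/1 = 18/1 = 18: (m_8, d_8) = (m_1, d_1) = (16, 18), so from here the quotients repeat a_1, ..., a_7; the period length is 7.
Hence the expansion of sqrt(274) is a_0 = 16 followed by the repeating block 1, 1, 4, 4, 1, 1, 32 (period 7).

[16; (1, 1, 4, 4, 1, 1, 32)]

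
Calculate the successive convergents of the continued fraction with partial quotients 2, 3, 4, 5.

2/1, 7/3, 30/13, 157/68

Using the convergent recurrence p_i = a_i*p_{i-1} + p_{i-2}, q_i = a_i*q_{i-1} + q_{i-2} with p_{-2}=0, p_{-1}=1, q_{-2}=1, q_{-1}=0:
  i=0: a_0=2, p_0 = 2*1 + 0 = 2, q_0 = 2*0 + 1 = 1.
  i=1: a_1=3, p_1 = 3*2 + 1 = 7, q_1 = 3*1 + 0 = 3.
  i=2: a_2=4, p_2 = 4*7 + 2 = 30, q_2 = 4*3 + 1 = 13.
  i=3: a_3=5, p_3 = 5*30 + 7 = 157, q_3 = 5*13 + 3 = 68.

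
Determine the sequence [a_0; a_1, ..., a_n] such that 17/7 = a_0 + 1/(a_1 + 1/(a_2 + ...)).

Run the Euclidean algorithm on 17 and 7; the successive quotients are the partial quotients a_0, a_1, ... (each step inverts the fractional part left over by the previous one):
  17 = 2*7 + 3, so a_0 = 2.
  7 = 2*3 + 1, so a_1 = 2.
  3 = 3*1 + 0, so a_2 = 3.
The remainder reaches 0 after 3 divisions, so the expansion has 3 partial quotients, read off in order.

[2; 2, 3]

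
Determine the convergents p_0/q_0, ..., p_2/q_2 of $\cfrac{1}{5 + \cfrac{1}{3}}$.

Using the convergent recurrence p_i = a_i*p_{i-1} + p_{i-2}, q_i = a_i*q_{i-1} + q_{i-2} with p_{-2}=0, p_{-1}=1, q_{-2}=1, q_{-1}=0:
  i=0: a_0=0, p_0 = 0*1 + 0 = 0, q_0 = 0*0 + 1 = 1.
  i=1: a_1=5, p_1 = 5*0 + 1 = 1, q_1 = 5*1 + 0 = 5.
  i=2: a_2=3, p_2 = 3*1 + 0 = 3, q_2 = 3*5 + 1 = 16.

0/1, 1/5, 3/16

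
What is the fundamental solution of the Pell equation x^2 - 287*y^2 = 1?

(x, y) = (288, 17)

First expand sqrt(287) as a continued fraction. With x_i = (sqrt(287) + m_i)/d_i and (m_0, d_0) = (0, 1): a_0 = floor(sqrt(287)) = 16, since 16^2 = 256 <= 287 < 289 = 17^2.
Iterate m_{i+1} = d_i*a_i - m_i, d_{i+1} = (287 - m_{i+1}^2)/d_i, a_{i+1} = floor((a_0 + m_{i+1})/d_{i+1}):
  m_1 = 1*16 - 0 = 16, d_1 = (287 - 16^2)/1 = 31/1 = 31, a_1 = floor((16 + 16)/31) = 1.
  m_2 = 31*1 - 16 = 15, d_2 = (287 - 15^2)/31 = 62/31 = 2, a_2 = floor((16 + 15)/2) = 15.
  m_3 = 2*15 - 15 = 15, d_3 = (287 - 15^2)/2 = 62/2 = 31, a_3 = floor((16 + 15)/31) = 1.
  m_4 = 31*1 - 15 = 16, d_4 = (287 - 16^2)/31 = 31/31 = 1, a_4 = floor((16 + 16)/1) = 32.
  m_5 = 1*32 - 16 = 16, d_5 = (287 - 16^2)/1 = 31/1 = 31: (m_5, d_5) = (m_1, d_1) = (16, 31), so from here the quotients repeat a_1, ..., a_4; the period length is 4.
So sqrt(287) = [16; (1, 15, 1, 32)] with period length k = 4.
k is even, so the fundamental solution of x^2 - 287y^2 = 1 is (p_{k-1}, q_{k-1}) = (p_3, q_3); compute convergents through index 3.
Convergents (p_i = a_i*p_{i-1} + p_{i-2}, q_i = a_i*q_{i-1} + q_{i-2} with p_{-2}=0, p_{-1}=1, q_{-2}=1, q_{-1}=0):
  i=0: a_0=16, p_0 = 16*1 + 0 = 16, q_0 = 16*0 + 1 = 1.
  i=1: a_1=1, p_1 = 1*16 + 1 = 17, q_1 = 1*1 + 0 = 1.
  i=2: a_2=15, p_2 = 15*17 + 16 = 271, q_2 = 15*1 + 1 = 16.
  i=3: a_3=1, p_3 = 1*271 + 17 = 288, q_3 = 1*16 + 1 = 17.
Check: 288^2 - 287*17^2 = 82944 - 82943 = 1, so (x, y) = (288, 17) solves the equation, and by the theorem it is the least positive solution.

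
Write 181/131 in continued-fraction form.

[1; 2, 1, 1, 1, 1, 1, 2, 2]

Run the Euclidean algorithm on 181 and 131; the successive quotients are the partial quotients a_0, a_1, ... (each step inverts the fractional part left over by the previous one):
  181 = 1*131 + 50, so a_0 = 1.
  131 = 2*50 + 31, so a_1 = 2.
  50 = 1*31 + 19, so a_2 = 1.
  31 = 1*19 + 12, so a_3 = 1.
  19 = 1*12 + 7, so a_4 = 1.
  12 = 1*7 + 5, so a_5 = 1.
  7 = 1*5 + 2, so a_6 = 1.
  5 = 2*2 + 1, so a_7 = 2.
  2 = 2*1 + 0, so a_8 = 2.
The remainder reaches 0 after 9 divisions, so the expansion has 9 partial quotients, read off in order.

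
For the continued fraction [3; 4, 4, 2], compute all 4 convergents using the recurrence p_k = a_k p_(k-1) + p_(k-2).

3/1, 13/4, 55/17, 123/38

Using the convergent recurrence p_i = a_i*p_{i-1} + p_{i-2}, q_i = a_i*q_{i-1} + q_{i-2} with p_{-2}=0, p_{-1}=1, q_{-2}=1, q_{-1}=0:
  i=0: a_0=3, p_0 = 3*1 + 0 = 3, q_0 = 3*0 + 1 = 1.
  i=1: a_1=4, p_1 = 4*3 + 1 = 13, q_1 = 4*1 + 0 = 4.
  i=2: a_2=4, p_2 = 4*13 + 3 = 55, q_2 = 4*4 + 1 = 17.
  i=3: a_3=2, p_3 = 2*55 + 13 = 123, q_3 = 2*17 + 4 = 38.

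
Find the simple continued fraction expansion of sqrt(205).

Write x_i = (sqrt(205) + m_i)/d_i with (m_0, d_0) = (0, 1). a_0 = floor(sqrt(205)) = 14, since 14^2 = 196 <= 205 < 225 = 15^2.
Iterate m_{i+1} = d_i*a_i - m_i, d_{i+1} = (205 - m_{i+1}^2)/d_i, a_{i+1} = floor((a_0 + m_{i+1})/d_{i+1}):
  m_1 = 1*14 - 0 = 14, d_1 = (205 - 14^2)/1 = 9/1 = 9, a_1 = floor((14 + 14)/9) = 3.
  m_2 = 9*3 - 14 = 13, d_2 = (205 - 13^2)/9 = 36/9 = 4, a_2 = floor((14 + 13)/4) = 6.
  m_3 = 4*6 - 13 = 11, d_3 = (205 - 11^2)/4 = 84/4 = 21, a_3 = floor((14 + 11)/21) = 1.
  m_4 = 21*1 - 11 = 10, d_4 = (205 - 10^2)/21 = 105/21 = 5, a_4 = floor((14 + 10)/5) = 4.
  m_5 = 5*4 - 10 = 10, d_5 = (205 - 10^2)/5 = 105/5 = 21, a_5 = floor((14 + 10)/21) = 1.
  m_6 = 21*1 - 10 = 11, d_6 = (205 - 11^2)/21 = 84/21 = 4, a_6 = floor((14 + 11)/4) = 6.
  m_7 = 4*6 - 11 = 13, d_7 = (205 - 13^2)/4 = 36/4 = 9, a_7 = floor((14 + 13)/9) = 3.
  m_8 = 9*3 - 13 = 14, d_8 = (205 - 14^2)/9 = 9/9 = 1, a_8 = floor((14 + 14)/1) = 28.
  m_9 = 1*28 - 14 = 14, d_9 = (205 - 14^2)/1 = 9/1 = 9: (m_9, d_9) = (m_1, d_1) = (14, 9), so from here the quotients repeat a_1, ..., a_8; the period length is 8.
Hence the expansion of sqrt(205) is a_0 = 14 followed by the repeating block 3, 6, 1, 4, 1, 6, 3, 28 (period 8).

[14; (3, 6, 1, 4, 1, 6, 3, 28)]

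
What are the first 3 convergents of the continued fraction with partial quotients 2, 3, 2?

Using the convergent recurrence p_i = a_i*p_{i-1} + p_{i-2}, q_i = a_i*q_{i-1} + q_{i-2} with p_{-2}=0, p_{-1}=1, q_{-2}=1, q_{-1}=0:
  i=0: a_0=2, p_0 = 2*1 + 0 = 2, q_0 = 2*0 + 1 = 1.
  i=1: a_1=3, p_1 = 3*2 + 1 = 7, q_1 = 3*1 + 0 = 3.
  i=2: a_2=2, p_2 = 2*7 + 2 = 16, q_2 = 2*3 + 1 = 7.

2/1, 7/3, 16/7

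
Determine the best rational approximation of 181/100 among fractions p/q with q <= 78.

105/58

Expand x = 181/100 as a continued fraction with the Euclidean algorithm:
  181 = 1*100 + 81, so a_0 = 1.
  100 = 1*81 + 19, so a_1 = 1.
  81 = 4*19 + 5, so a_2 = 4.
  19 = 3*5 + 4, so a_3 = 3.
  5 = 1*4 + 1, so a_4 = 1.
  4 = 4*1 + 0, so a_5 = 4.
so x = [1; 1, 4, 3, 1, 4].
Convergents (p_i = a_i*p_{i-1} + p_{i-2}, q_i = a_i*q_{i-1} + q_{i-2} with p_{-2}=0, p_{-1}=1, q_{-2}=1, q_{-1}=0), until the denominator exceeds 78:
  i=0: a_0=1, p_0 = 1*1 + 0 = 1, q_0 = 1*0 + 1 = 1.
  i=1: a_1=1, p_1 = 1*1 + 1 = 2, q_1 = 1*1 + 0 = 1.
  i=2: a_2=4, p_2 = 4*2 + 1 = 9, q_2 = 4*1 + 1 = 5.
  i=3: a_3=3, p_3 = 3*9 + 2 = 29, q_3 = 3*5 + 1 = 16.
  i=4: a_4=1, p_4 = 1*29 + 9 = 38, q_4 = 1*16 + 5 = 21.
  i=5: a_5=4, p_5 = 4*38 + 29 = 181, q_5 = 4*21 + 16 = 100.
q_5 = 100 > 78, so the last convergent with denominator <= 78 is p_4/q_4 = 38/21.
The closest fraction with denominator <= 78 is either p_4/q_4 or the intermediate fraction (k*p_4 + p_3)/(k*q_4 + q_3) with the largest k >= 1 whose denominator stays <= 78; these approach x as k grows, and every other convergent or intermediate fraction in range is farther away.
Largest k: floor((78 - q_3)/q_4) = floor((78 - 16)/21) = 2.
That gives (2*38 + 29)/(2*21 + 16) = 105/58.
Compare the errors: |x - 38/21| = |181*21 - 38*100|/(100*21) = 1/2100, and |x - 105/58| = |181*58 - 105*100|/(100*58) = 2/5800.
Cross-multiplying, 2*2100 = 4200 < 5800 = 1*5800, so 2/5800 is smaller: the intermediate fraction 105/58 is closer to x than 38/21.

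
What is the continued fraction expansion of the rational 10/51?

[0; 5, 10]

Run the Euclidean algorithm on 10 and 51; the successive quotients are the partial quotients a_0, a_1, ... (each step inverts the fractional part left over by the previous one):
  10 = 0*51 + 10, so a_0 = 0.
  51 = 5*10 + 1, so a_1 = 5.
  10 = 10*1 + 0, so a_2 = 10.
The remainder reaches 0 after 3 divisions, so the expansion has 3 partial quotients, read off in order.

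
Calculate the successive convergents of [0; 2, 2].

0/1, 1/2, 2/5

Using the convergent recurrence p_i = a_i*p_{i-1} + p_{i-2}, q_i = a_i*q_{i-1} + q_{i-2} with p_{-2}=0, p_{-1}=1, q_{-2}=1, q_{-1}=0:
  i=0: a_0=0, p_0 = 0*1 + 0 = 0, q_0 = 0*0 + 1 = 1.
  i=1: a_1=2, p_1 = 2*0 + 1 = 1, q_1 = 2*1 + 0 = 2.
  i=2: a_2=2, p_2 = 2*1 + 0 = 2, q_2 = 2*2 + 1 = 5.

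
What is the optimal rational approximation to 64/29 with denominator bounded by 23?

Expand x = 64/29 as a continued fraction with the Euclidean algorithm:
  64 = 2*29 + 6, so a_0 = 2.
  29 = 4*6 + 5, so a_1 = 4.
  6 = 1*5 + 1, so a_2 = 1.
  5 = 5*1 + 0, so a_3 = 5.
so x = [2; 4, 1, 5].
Convergents (p_i = a_i*p_{i-1} + p_{i-2}, q_i = a_i*q_{i-1} + q_{i-2} with p_{-2}=0, p_{-1}=1, q_{-2}=1, q_{-1}=0), until the denominator exceeds 23:
  i=0: a_0=2, p_0 = 2*1 + 0 = 2, q_0 = 2*0 + 1 = 1.
  i=1: a_1=4, p_1 = 4*2 + 1 = 9, q_1 = 4*1 + 0 = 4.
  i=2: a_2=1, p_2 = 1*9 + 2 = 11, q_2 = 1*4 + 1 = 5.
  i=3: a_3=5, p_3 = 5*11 + 9 = 64, q_3 = 5*5 + 4 = 29.
q_3 = 29 > 23, so the last convergent with denominator <= 23 is p_2/q_2 = 11/5.
The closest fraction with denominator <= 23 is either p_2/q_2 or the intermediate fraction (k*p_2 + p_1)/(k*q_2 + q_1) with the largest k >= 1 whose denominator stays <= 23; these approach x as k grows, and every other convergent or intermediate fraction in range is farther away.
Largest k: floor((23 - q_1)/q_2) = floor((23 - 4)/5) = 3.
That gives (3*11 + 9)/(3*5 + 4) = 42/19.
Compare the errors: |x - 11/5| = |64*5 - 11*29|/(29*5) = 1/145, and |x - 42/19| = |64*19 - 42*29|/(29*19) = 2/551.
Cross-multiplying, 2*145 = 290 < 551 = 1*551, so 2/551 is smaller: the intermediate fraction 42/19 is closer to x than 11/5.

42/19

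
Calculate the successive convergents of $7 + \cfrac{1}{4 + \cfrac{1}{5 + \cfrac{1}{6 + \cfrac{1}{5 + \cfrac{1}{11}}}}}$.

Using the convergent recurrence p_i = a_i*p_{i-1} + p_{i-2}, q_i = a_i*q_{i-1} + q_{i-2} with p_{-2}=0, p_{-1}=1, q_{-2}=1, q_{-1}=0:
  i=0: a_0=7, p_0 = 7*1 + 0 = 7, q_0 = 7*0 + 1 = 1.
  i=1: a_1=4, p_1 = 4*7 + 1 = 29, q_1 = 4*1 + 0 = 4.
  i=2: a_2=5, p_2 = 5*29 + 7 = 152, q_2 = 5*4 + 1 = 21.
  i=3: a_3=6, p_3 = 6*152 + 29 = 941, q_3 = 6*21 + 4 = 130.
  i=4: a_4=5, p_4 = 5*941 + 152 = 4857, q_4 = 5*130 + 21 = 671.
  i=5: a_5=11, p_5 = 11*4857 + 941 = 54368, q_5 = 11*671 + 130 = 7511.

7/1, 29/4, 152/21, 941/130, 4857/671, 54368/7511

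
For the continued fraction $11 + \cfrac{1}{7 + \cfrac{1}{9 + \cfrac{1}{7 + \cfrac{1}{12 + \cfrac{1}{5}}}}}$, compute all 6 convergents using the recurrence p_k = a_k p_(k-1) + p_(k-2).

Using the convergent recurrence p_i = a_i*p_{i-1} + p_{i-2}, q_i = a_i*q_{i-1} + q_{i-2} with p_{-2}=0, p_{-1}=1, q_{-2}=1, q_{-1}=0:
  i=0: a_0=11, p_0 = 11*1 + 0 = 11, q_0 = 11*0 + 1 = 1.
  i=1: a_1=7, p_1 = 7*11 + 1 = 78, q_1 = 7*1 + 0 = 7.
  i=2: a_2=9, p_2 = 9*78 + 11 = 713, q_2 = 9*7 + 1 = 64.
  i=3: a_3=7, p_3 = 7*713 + 78 = 5069, q_3 = 7*64 + 7 = 455.
  i=4: a_4=12, p_4 = 12*5069 + 713 = 61541, q_4 = 12*455 + 64 = 5524.
  i=5: a_5=5, p_5 = 5*61541 + 5069 = 312774, q_5 = 5*5524 + 455 = 28075.

11/1, 78/7, 713/64, 5069/455, 61541/5524, 312774/28075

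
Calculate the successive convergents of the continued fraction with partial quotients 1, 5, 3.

Using the convergent recurrence p_i = a_i*p_{i-1} + p_{i-2}, q_i = a_i*q_{i-1} + q_{i-2} with p_{-2}=0, p_{-1}=1, q_{-2}=1, q_{-1}=0:
  i=0: a_0=1, p_0 = 1*1 + 0 = 1, q_0 = 1*0 + 1 = 1.
  i=1: a_1=5, p_1 = 5*1 + 1 = 6, q_1 = 5*1 + 0 = 5.
  i=2: a_2=3, p_2 = 3*6 + 1 = 19, q_2 = 3*5 + 1 = 16.

1/1, 6/5, 19/16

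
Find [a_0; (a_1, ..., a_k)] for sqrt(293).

Write x_i = (sqrt(293) + m_i)/d_i with (m_0, d_0) = (0, 1). a_0 = floor(sqrt(293)) = 17, since 17^2 = 289 <= 293 < 324 = 18^2.
Iterate m_{i+1} = d_i*a_i - m_i, d_{i+1} = (293 - m_{i+1}^2)/d_i, a_{i+1} = floor((a_0 + m_{i+1})/d_{i+1}):
  m_1 = 1*17 - 0 = 17, d_1 = (293 - 17^2)/1 = 4/1 = 4, a_1 = floor((17 + 17)/4) = 8.
  m_2 = 4*8 - 17 = 15, d_2 = (293 - 15^2)/4 = 68/4 = 17, a_2 = floor((17 + 15)/17) = 1.
  m_3 = 17*1 - 15 = 2, d_3 = (293 - 2^2)/17 = 289/17 = 17, a_3 = floor((17 + 2)/17) = 1.
  m_4 = 17*1 - 2 = 15, d_4 = (293 - 15^2)/17 = 68/17 = 4, a_4 = floor((17 + 15)/4) = 8.
  m_5 = 4*8 - 15 = 17, d_5 = (293 - 17^2)/4 = 4/4 = 1, a_5 = floor((17 + 17)/1) = 34.
  m_6 = 1*34 - 17 = 17, d_6 = (293 - 17^2)/1 = 4/1 = 4: (m_6, d_6) = (m_1, d_1) = (17, 4), so from here the quotients repeat a_1, ..., a_5; the period length is 5.
Hence the expansion of sqrt(293) is a_0 = 17 followed by the repeating block 8, 1, 1, 8, 34 (period 5).

[17; (8, 1, 1, 8, 34)]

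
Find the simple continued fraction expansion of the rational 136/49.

[2; 1, 3, 2, 5]

Run the Euclidean algorithm on 136 and 49; the successive quotients are the partial quotients a_0, a_1, ... (each step inverts the fractional part left over by the previous one):
  136 = 2*49 + 38, so a_0 = 2.
  49 = 1*38 + 11, so a_1 = 1.
  38 = 3*11 + 5, so a_2 = 3.
  11 = 2*5 + 1, so a_3 = 2.
  5 = 5*1 + 0, so a_4 = 5.
The remainder reaches 0 after 5 divisions, so the expansion has 5 partial quotients, read off in order.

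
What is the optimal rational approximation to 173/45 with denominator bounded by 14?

Expand x = 173/45 as a continued fraction with the Euclidean algorithm:
  173 = 3*45 + 38, so a_0 = 3.
  45 = 1*38 + 7, so a_1 = 1.
  38 = 5*7 + 3, so a_2 = 5.
  7 = 2*3 + 1, so a_3 = 2.
  3 = 3*1 + 0, so a_4 = 3.
so x = [3; 1, 5, 2, 3].
Convergents (p_i = a_i*p_{i-1} + p_{i-2}, q_i = a_i*q_{i-1} + q_{i-2} with p_{-2}=0, p_{-1}=1, q_{-2}=1, q_{-1}=0), until the denominator exceeds 14:
  i=0: a_0=3, p_0 = 3*1 + 0 = 3, q_0 = 3*0 + 1 = 1.
  i=1: a_1=1, p_1 = 1*3 + 1 = 4, q_1 = 1*1 + 0 = 1.
  i=2: a_2=5, p_2 = 5*4 + 3 = 23, q_2 = 5*1 + 1 = 6.
  i=3: a_3=2, p_3 = 2*23 + 4 = 50, q_3 = 2*6 + 1 = 13.
  i=4: a_4=3, p_4 = 3*50 + 23 = 173, q_4 = 3*13 + 6 = 45.
q_4 = 45 > 14, so the last convergent with denominator <= 14 is p_3/q_3 = 50/13.
The closest fraction with denominator <= 14 is either p_3/q_3 or the intermediate fraction (k*p_3 + p_2)/(k*q_3 + q_2) with the largest k >= 1 whose denominator stays <= 14; these approach x as k grows, and every other convergent or intermediate fraction in range is farther away.
Largest k: floor((14 - q_2)/q_3) = floor((14 - 6)/13) = 0.
Since k = 0, no intermediate fraction beyond p_3/q_3 has denominator <= 14, so the convergent 50/13 is the closest (its error is |173*13 - 50*45|/(45*13) = 1/585).

50/13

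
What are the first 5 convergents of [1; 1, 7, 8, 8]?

1/1, 2/1, 15/8, 122/65, 991/528

Using the convergent recurrence p_i = a_i*p_{i-1} + p_{i-2}, q_i = a_i*q_{i-1} + q_{i-2} with p_{-2}=0, p_{-1}=1, q_{-2}=1, q_{-1}=0:
  i=0: a_0=1, p_0 = 1*1 + 0 = 1, q_0 = 1*0 + 1 = 1.
  i=1: a_1=1, p_1 = 1*1 + 1 = 2, q_1 = 1*1 + 0 = 1.
  i=2: a_2=7, p_2 = 7*2 + 1 = 15, q_2 = 7*1 + 1 = 8.
  i=3: a_3=8, p_3 = 8*15 + 2 = 122, q_3 = 8*8 + 1 = 65.
  i=4: a_4=8, p_4 = 8*122 + 15 = 991, q_4 = 8*65 + 8 = 528.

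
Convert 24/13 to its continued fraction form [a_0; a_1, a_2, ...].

Run the Euclidean algorithm on 24 and 13; the successive quotients are the partial quotients a_0, a_1, ... (each step inverts the fractional part left over by the previous one):
  24 = 1*13 + 11, so a_0 = 1.
  13 = 1*11 + 2, so a_1 = 1.
  11 = 5*2 + 1, so a_2 = 5.
  2 = 2*1 + 0, so a_3 = 2.
The remainder reaches 0 after 4 divisions, so the expansion has 4 partial quotients, read off in order.

[1; 1, 5, 2]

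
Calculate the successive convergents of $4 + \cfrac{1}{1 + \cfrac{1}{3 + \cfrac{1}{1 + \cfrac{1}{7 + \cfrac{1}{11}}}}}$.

4/1, 5/1, 19/4, 24/5, 187/39, 2081/434

Using the convergent recurrence p_i = a_i*p_{i-1} + p_{i-2}, q_i = a_i*q_{i-1} + q_{i-2} with p_{-2}=0, p_{-1}=1, q_{-2}=1, q_{-1}=0:
  i=0: a_0=4, p_0 = 4*1 + 0 = 4, q_0 = 4*0 + 1 = 1.
  i=1: a_1=1, p_1 = 1*4 + 1 = 5, q_1 = 1*1 + 0 = 1.
  i=2: a_2=3, p_2 = 3*5 + 4 = 19, q_2 = 3*1 + 1 = 4.
  i=3: a_3=1, p_3 = 1*19 + 5 = 24, q_3 = 1*4 + 1 = 5.
  i=4: a_4=7, p_4 = 7*24 + 19 = 187, q_4 = 7*5 + 4 = 39.
  i=5: a_5=11, p_5 = 11*187 + 24 = 2081, q_5 = 11*39 + 5 = 434.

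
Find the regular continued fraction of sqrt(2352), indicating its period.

[48; (2, 96)]

Write x_i = (sqrt(2352) + m_i)/d_i with (m_0, d_0) = (0, 1). a_0 = floor(sqrt(2352)) = 48, since 48^2 = 2304 <= 2352 < 2401 = 49^2.
Iterate m_{i+1} = d_i*a_i - m_i, d_{i+1} = (2352 - m_{i+1}^2)/d_i, a_{i+1} = floor((a_0 + m_{i+1})/d_{i+1}):
  m_1 = 1*48 - 0 = 48, d_1 = (2352 - 48^2)/1 = 48/1 = 48, a_1 = floor((48 + 48)/48) = 2.
  m_2 = 48*2 - 48 = 48, d_2 = (2352 - 48^2)/48 = 48/48 = 1, a_2 = floor((48 + 48)/1) = 96.
  m_3 = 1*96 - 48 = 48, d_3 = (2352 - 48^2)/1 = 48/1 = 48: (m_3, d_3) = (m_1, d_1) = (48, 48), so from here the quotients repeat a_1, a_2; the period length is 2.
Hence the expansion of sqrt(2352) is a_0 = 48 followed by the repeating block 2, 96 (period 2).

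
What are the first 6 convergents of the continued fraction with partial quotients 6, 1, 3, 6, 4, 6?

6/1, 7/1, 27/4, 169/25, 703/104, 4387/649

Using the convergent recurrence p_i = a_i*p_{i-1} + p_{i-2}, q_i = a_i*q_{i-1} + q_{i-2} with p_{-2}=0, p_{-1}=1, q_{-2}=1, q_{-1}=0:
  i=0: a_0=6, p_0 = 6*1 + 0 = 6, q_0 = 6*0 + 1 = 1.
  i=1: a_1=1, p_1 = 1*6 + 1 = 7, q_1 = 1*1 + 0 = 1.
  i=2: a_2=3, p_2 = 3*7 + 6 = 27, q_2 = 3*1 + 1 = 4.
  i=3: a_3=6, p_3 = 6*27 + 7 = 169, q_3 = 6*4 + 1 = 25.
  i=4: a_4=4, p_4 = 4*169 + 27 = 703, q_4 = 4*25 + 4 = 104.
  i=5: a_5=6, p_5 = 6*703 + 169 = 4387, q_5 = 6*104 + 25 = 649.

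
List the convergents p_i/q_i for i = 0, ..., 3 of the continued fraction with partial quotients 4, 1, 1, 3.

4/1, 5/1, 9/2, 32/7

Using the convergent recurrence p_i = a_i*p_{i-1} + p_{i-2}, q_i = a_i*q_{i-1} + q_{i-2} with p_{-2}=0, p_{-1}=1, q_{-2}=1, q_{-1}=0:
  i=0: a_0=4, p_0 = 4*1 + 0 = 4, q_0 = 4*0 + 1 = 1.
  i=1: a_1=1, p_1 = 1*4 + 1 = 5, q_1 = 1*1 + 0 = 1.
  i=2: a_2=1, p_2 = 1*5 + 4 = 9, q_2 = 1*1 + 1 = 2.
  i=3: a_3=3, p_3 = 3*9 + 5 = 32, q_3 = 3*2 + 1 = 7.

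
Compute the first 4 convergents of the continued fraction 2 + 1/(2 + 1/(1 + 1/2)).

2/1, 5/2, 7/3, 19/8

Using the convergent recurrence p_i = a_i*p_{i-1} + p_{i-2}, q_i = a_i*q_{i-1} + q_{i-2} with p_{-2}=0, p_{-1}=1, q_{-2}=1, q_{-1}=0:
  i=0: a_0=2, p_0 = 2*1 + 0 = 2, q_0 = 2*0 + 1 = 1.
  i=1: a_1=2, p_1 = 2*2 + 1 = 5, q_1 = 2*1 + 0 = 2.
  i=2: a_2=1, p_2 = 1*5 + 2 = 7, q_2 = 1*2 + 1 = 3.
  i=3: a_3=2, p_3 = 2*7 + 5 = 19, q_3 = 2*3 + 2 = 8.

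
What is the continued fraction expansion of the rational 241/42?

[5; 1, 2, 1, 4, 2]

Run the Euclidean algorithm on 241 and 42; the successive quotients are the partial quotients a_0, a_1, ... (each step inverts the fractional part left over by the previous one):
  241 = 5*42 + 31, so a_0 = 5.
  42 = 1*31 + 11, so a_1 = 1.
  31 = 2*11 + 9, so a_2 = 2.
  11 = 1*9 + 2, so a_3 = 1.
  9 = 4*2 + 1, so a_4 = 4.
  2 = 2*1 + 0, so a_5 = 2.
The remainder reaches 0 after 6 divisions, so the expansion has 6 partial quotients, read off in order.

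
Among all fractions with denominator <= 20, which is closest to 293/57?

Expand x = 293/57 as a continued fraction with the Euclidean algorithm:
  293 = 5*57 + 8, so a_0 = 5.
  57 = 7*8 + 1, so a_1 = 7.
  8 = 8*1 + 0, so a_2 = 8.
so x = [5; 7, 8].
Convergents (p_i = a_i*p_{i-1} + p_{i-2}, q_i = a_i*q_{i-1} + q_{i-2} with p_{-2}=0, p_{-1}=1, q_{-2}=1, q_{-1}=0), until the denominator exceeds 20:
  i=0: a_0=5, p_0 = 5*1 + 0 = 5, q_0 = 5*0 + 1 = 1.
  i=1: a_1=7, p_1 = 7*5 + 1 = 36, q_1 = 7*1 + 0 = 7.
  i=2: a_2=8, p_2 = 8*36 + 5 = 293, q_2 = 8*7 + 1 = 57.
q_2 = 57 > 20, so the last convergent with denominator <= 20 is p_1/q_1 = 36/7.
The closest fraction with denominator <= 20 is either p_1/q_1 or the intermediate fraction (k*p_1 + p_0)/(k*q_1 + q_0) with the largest k >= 1 whose denominator stays <= 20; these approach x as k grows, and every other convergent or intermediate fraction in range is farther away.
Largest k: floor((20 - q_0)/q_1) = floor((20 - 1)/7) = 2.
That gives (2*36 + 5)/(2*7 + 1) = 77/15.
Compare the errors: |x - 36/7| = |293*7 - 36*57|/(57*7) = 1/399, and |x - 77/15| = |293*15 - 77*57|/(57*15) = 6/855.
Cross-multiplying, 1*855 = 855 < 2394 = 6*399, so 1/399 is smaller: the convergent 36/7 is closer to x than 77/15.

36/7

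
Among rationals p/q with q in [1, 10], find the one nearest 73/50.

Expand x = 73/50 as a continued fraction with the Euclidean algorithm:
  73 = 1*50 + 23, so a_0 = 1.
  50 = 2*23 + 4, so a_1 = 2.
  23 = 5*4 + 3, so a_2 = 5.
  4 = 1*3 + 1, so a_3 = 1.
  3 = 3*1 + 0, so a_4 = 3.
so x = [1; 2, 5, 1, 3].
Convergents (p_i = a_i*p_{i-1} + p_{i-2}, q_i = a_i*q_{i-1} + q_{i-2} with p_{-2}=0, p_{-1}=1, q_{-2}=1, q_{-1}=0), until the denominator exceeds 10:
  i=0: a_0=1, p_0 = 1*1 + 0 = 1, q_0 = 1*0 + 1 = 1.
  i=1: a_1=2, p_1 = 2*1 + 1 = 3, q_1 = 2*1 + 0 = 2.
  i=2: a_2=5, p_2 = 5*3 + 1 = 16, q_2 = 5*2 + 1 = 11.
q_2 = 11 > 10, so the last convergent with denominator <= 10 is p_1/q_1 = 3/2.
The closest fraction with denominator <= 10 is either p_1/q_1 or the intermediate fraction (k*p_1 + p_0)/(k*q_1 + q_0) with the largest k >= 1 whose denominator stays <= 10; these approach x as k grows, and every other convergent or intermediate fraction in range is farther away.
Largest k: floor((10 - q_0)/q_1) = floor((10 - 1)/2) = 4.
That gives (4*3 + 1)/(4*2 + 1) = 13/9.
Compare the errors: |x - 3/2| = |73*2 - 3*50|/(50*2) = 4/100, and |x - 13/9| = |73*9 - 13*50|/(50*9) = 7/450.
Cross-multiplying, 7*100 = 700 < 1800 = 4*450, so 7/450 is smaller: the intermediate fraction 13/9 is closer to x than 3/2.

13/9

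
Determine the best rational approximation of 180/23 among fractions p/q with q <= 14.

Expand x = 180/23 as a continued fraction with the Euclidean algorithm:
  180 = 7*23 + 19, so a_0 = 7.
  23 = 1*19 + 4, so a_1 = 1.
  19 = 4*4 + 3, so a_2 = 4.
  4 = 1*3 + 1, so a_3 = 1.
  3 = 3*1 + 0, so a_4 = 3.
so x = [7; 1, 4, 1, 3].
Convergents (p_i = a_i*p_{i-1} + p_{i-2}, q_i = a_i*q_{i-1} + q_{i-2} with p_{-2}=0, p_{-1}=1, q_{-2}=1, q_{-1}=0), until the denominator exceeds 14:
  i=0: a_0=7, p_0 = 7*1 + 0 = 7, q_0 = 7*0 + 1 = 1.
  i=1: a_1=1, p_1 = 1*7 + 1 = 8, q_1 = 1*1 + 0 = 1.
  i=2: a_2=4, p_2 = 4*8 + 7 = 39, q_2 = 4*1 + 1 = 5.
  i=3: a_3=1, p_3 = 1*39 + 8 = 47, q_3 = 1*5 + 1 = 6.
  i=4: a_4=3, p_4 = 3*47 + 39 = 180, q_4 = 3*6 + 5 = 23.
q_4 = 23 > 14, so the last convergent with denominator <= 14 is p_3/q_3 = 47/6.
The closest fraction with denominator <= 14 is either p_3/q_3 or the intermediate fraction (k*p_3 + p_2)/(k*q_3 + q_2) with the largest k >= 1 whose denominator stays <= 14; these approach x as k grows, and every other convergent or intermediate fraction in range is farther away.
Largest k: floor((14 - q_2)/q_3) = floor((14 - 5)/6) = 1.
That gives (1*47 + 39)/(1*6 + 5) = 86/11.
Compare the errors: |x - 47/6| = |180*6 - 47*23|/(23*6) = 1/138, and |x - 86/11| = |180*11 - 86*23|/(23*11) = 2/253.
Cross-multiplying, 1*253 = 253 < 276 = 2*138, so 1/138 is smaller: the convergent 47/6 is closer to x than 86/11.

47/6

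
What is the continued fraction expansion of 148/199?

[0; 1, 2, 1, 9, 5]

Run the Euclidean algorithm on 148 and 199; the successive quotients are the partial quotients a_0, a_1, ... (each step inverts the fractional part left over by the previous one):
  148 = 0*199 + 148, so a_0 = 0.
  199 = 1*148 + 51, so a_1 = 1.
  148 = 2*51 + 46, so a_2 = 2.
  51 = 1*46 + 5, so a_3 = 1.
  46 = 9*5 + 1, so a_4 = 9.
  5 = 5*1 + 0, so a_5 = 5.
The remainder reaches 0 after 6 divisions, so the expansion has 6 partial quotients, read off in order.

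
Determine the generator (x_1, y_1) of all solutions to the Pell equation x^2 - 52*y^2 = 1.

(x, y) = (649, 90)

First expand sqrt(52) as a continued fraction. With x_i = (sqrt(52) + m_i)/d_i and (m_0, d_0) = (0, 1): a_0 = floor(sqrt(52)) = 7, since 7^2 = 49 <= 52 < 64 = 8^2.
Iterate m_{i+1} = d_i*a_i - m_i, d_{i+1} = (52 - m_{i+1}^2)/d_i, a_{i+1} = floor((a_0 + m_{i+1})/d_{i+1}):
  m_1 = 1*7 - 0 = 7, d_1 = (52 - 7^2)/1 = 3/1 = 3, a_1 = floor((7 + 7)/3) = 4.
  m_2 = 3*4 - 7 = 5, d_2 = (52 - 5^2)/3 = 27/3 = 9, a_2 = floor((7 + 5)/9) = 1.
  m_3 = 9*1 - 5 = 4, d_3 = (52 - 4^2)/9 = 36/9 = 4, a_3 = floor((7 + 4)/4) = 2.
  m_4 = 4*2 - 4 = 4, d_4 = (52 - 4^2)/4 = 36/4 = 9, a_4 = floor((7 + 4)/9) = 1.
  m_5 = 9*1 - 4 = 5, d_5 = (52 - 5^2)/9 = 27/9 = 3, a_5 = floor((7 + 5)/3) = 4.
  m_6 = 3*4 - 5 = 7, d_6 = (52 - 7^2)/3 = 3/3 = 1, a_6 = floor((7 + 7)/1) = 14.
  m_7 = 1*14 - 7 = 7, d_7 = (52 - 7^2)/1 = 3/1 = 3: (m_7, d_7) = (m_1, d_1) = (7, 3), so from here the quotients repeat a_1, ..., a_6; the period length is 6.
So sqrt(52) = [7; (4, 1, 2, 1, 4, 14)] with period length k = 6.
k is even, so the fundamental solution of x^2 - 52y^2 = 1 is (p_{k-1}, q_{k-1}) = (p_5, q_5); compute convergents through index 5.
Convergents (p_i = a_i*p_{i-1} + p_{i-2}, q_i = a_i*q_{i-1} + q_{i-2} with p_{-2}=0, p_{-1}=1, q_{-2}=1, q_{-1}=0):
  i=0: a_0=7, p_0 = 7*1 + 0 = 7, q_0 = 7*0 + 1 = 1.
  i=1: a_1=4, p_1 = 4*7 + 1 = 29, q_1 = 4*1 + 0 = 4.
  i=2: a_2=1, p_2 = 1*29 + 7 = 36, q_2 = 1*4 + 1 = 5.
  i=3: a_3=2, p_3 = 2*36 + 29 = 101, q_3 = 2*5 + 4 = 14.
  i=4: a_4=1, p_4 = 1*101 + 36 = 137, q_4 = 1*14 + 5 = 19.
  i=5: a_5=4, p_5 = 4*137 + 101 = 649, q_5 = 4*19 + 14 = 90.
Check: 649^2 - 52*90^2 = 421201 - 421200 = 1, so (x, y) = (649, 90) solves the equation, and by the theorem it is the least positive solution.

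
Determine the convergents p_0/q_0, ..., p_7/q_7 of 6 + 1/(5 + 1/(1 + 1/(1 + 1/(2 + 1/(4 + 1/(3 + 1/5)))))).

6/1, 31/5, 37/6, 68/11, 173/28, 760/123, 2453/397, 13025/2108

Using the convergent recurrence p_i = a_i*p_{i-1} + p_{i-2}, q_i = a_i*q_{i-1} + q_{i-2} with p_{-2}=0, p_{-1}=1, q_{-2}=1, q_{-1}=0:
  i=0: a_0=6, p_0 = 6*1 + 0 = 6, q_0 = 6*0 + 1 = 1.
  i=1: a_1=5, p_1 = 5*6 + 1 = 31, q_1 = 5*1 + 0 = 5.
  i=2: a_2=1, p_2 = 1*31 + 6 = 37, q_2 = 1*5 + 1 = 6.
  i=3: a_3=1, p_3 = 1*37 + 31 = 68, q_3 = 1*6 + 5 = 11.
  i=4: a_4=2, p_4 = 2*68 + 37 = 173, q_4 = 2*11 + 6 = 28.
  i=5: a_5=4, p_5 = 4*173 + 68 = 760, q_5 = 4*28 + 11 = 123.
  i=6: a_6=3, p_6 = 3*760 + 173 = 2453, q_6 = 3*123 + 28 = 397.
  i=7: a_7=5, p_7 = 5*2453 + 760 = 13025, q_7 = 5*397 + 123 = 2108.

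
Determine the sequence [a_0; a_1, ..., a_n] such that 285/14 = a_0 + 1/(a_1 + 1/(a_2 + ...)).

[20; 2, 1, 4]

Run the Euclidean algorithm on 285 and 14; the successive quotients are the partial quotients a_0, a_1, ... (each step inverts the fractional part left over by the previous one):
  285 = 20*14 + 5, so a_0 = 20.
  14 = 2*5 + 4, so a_1 = 2.
  5 = 1*4 + 1, so a_2 = 1.
  4 = 4*1 + 0, so a_3 = 4.
The remainder reaches 0 after 4 divisions, so the expansion has 4 partial quotients, read off in order.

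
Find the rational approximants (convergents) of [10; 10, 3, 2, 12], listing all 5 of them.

Using the convergent recurrence p_i = a_i*p_{i-1} + p_{i-2}, q_i = a_i*q_{i-1} + q_{i-2} with p_{-2}=0, p_{-1}=1, q_{-2}=1, q_{-1}=0:
  i=0: a_0=10, p_0 = 10*1 + 0 = 10, q_0 = 10*0 + 1 = 1.
  i=1: a_1=10, p_1 = 10*10 + 1 = 101, q_1 = 10*1 + 0 = 10.
  i=2: a_2=3, p_2 = 3*101 + 10 = 313, q_2 = 3*10 + 1 = 31.
  i=3: a_3=2, p_3 = 2*313 + 101 = 727, q_3 = 2*31 + 10 = 72.
  i=4: a_4=12, p_4 = 12*727 + 313 = 9037, q_4 = 12*72 + 31 = 895.

10/1, 101/10, 313/31, 727/72, 9037/895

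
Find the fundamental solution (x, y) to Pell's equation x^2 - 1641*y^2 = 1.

(x, y) = (4375, 108)

First expand sqrt(1641) as a continued fraction. With x_i = (sqrt(1641) + m_i)/d_i and (m_0, d_0) = (0, 1): a_0 = floor(sqrt(1641)) = 40, since 40^2 = 1600 <= 1641 < 1681 = 41^2.
Iterate m_{i+1} = d_i*a_i - m_i, d_{i+1} = (1641 - m_{i+1}^2)/d_i, a_{i+1} = floor((a_0 + m_{i+1})/d_{i+1}):
  m_1 = 1*40 - 0 = 40, d_1 = (1641 - 40^2)/1 = 41/1 = 41, a_1 = floor((40 + 40)/41) = 1.
  m_2 = 41*1 - 40 = 1, d_2 = (1641 - 1^2)/41 = 1640/41 = 40, a_2 = floor((40 + 1)/40) = 1.
  m_3 = 40*1 - 1 = 39, d_3 = (1641 - 39^2)/40 = 120/40 = 3, a_3 = floor((40 + 39)/3) = 26.
  m_4 = 3*26 - 39 = 39, d_4 = (1641 - 39^2)/3 = 120/3 = 40, a_4 = floor((40 + 39)/40) = 1.
  m_5 = 40*1 - 39 = 1, d_5 = (1641 - 1^2)/40 = 1640/40 = 41, a_5 = floor((40 + 1)/41) = 1.
  m_6 = 41*1 - 1 = 40, d_6 = (1641 - 40^2)/41 = 41/41 = 1, a_6 = floor((40 + 40)/1) = 80.
  m_7 = 1*80 - 40 = 40, d_7 = (1641 - 40^2)/1 = 41/1 = 41: (m_7, d_7) = (m_1, d_1) = (40, 41), so from here the quotients repeat a_1, ..., a_6; the period length is 6.
So sqrt(1641) = [40; (1, 1, 26, 1, 1, 80)] with period length k = 6.
k is even, so the fundamental solution of x^2 - 1641y^2 = 1 is (p_{k-1}, q_{k-1}) = (p_5, q_5); compute convergents through index 5.
Convergents (p_i = a_i*p_{i-1} + p_{i-2}, q_i = a_i*q_{i-1} + q_{i-2} with p_{-2}=0, p_{-1}=1, q_{-2}=1, q_{-1}=0):
  i=0: a_0=40, p_0 = 40*1 + 0 = 40, q_0 = 40*0 + 1 = 1.
  i=1: a_1=1, p_1 = 1*40 + 1 = 41, q_1 = 1*1 + 0 = 1.
  i=2: a_2=1, p_2 = 1*41 + 40 = 81, q_2 = 1*1 + 1 = 2.
  i=3: a_3=26, p_3 = 26*81 + 41 = 2147, q_3 = 26*2 + 1 = 53.
  i=4: a_4=1, p_4 = 1*2147 + 81 = 2228, q_4 = 1*53 + 2 = 55.
  i=5: a_5=1, p_5 = 1*2228 + 2147 = 4375, q_5 = 1*55 + 53 = 108.
Check: 4375^2 - 1641*108^2 = 19140625 - 19140624 = 1, so (x, y) = (4375, 108) solves the equation, and by the theorem it is the least positive solution.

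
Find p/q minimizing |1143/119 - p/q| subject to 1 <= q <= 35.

317/33

Expand x = 1143/119 as a continued fraction with the Euclidean algorithm:
  1143 = 9*119 + 72, so a_0 = 9.
  119 = 1*72 + 47, so a_1 = 1.
  72 = 1*47 + 25, so a_2 = 1.
  47 = 1*25 + 22, so a_3 = 1.
  25 = 1*22 + 3, so a_4 = 1.
  22 = 7*3 + 1, so a_5 = 7.
  3 = 3*1 + 0, so a_6 = 3.
so x = [9; 1, 1, 1, 1, 7, 3].
Convergents (p_i = a_i*p_{i-1} + p_{i-2}, q_i = a_i*q_{i-1} + q_{i-2} with p_{-2}=0, p_{-1}=1, q_{-2}=1, q_{-1}=0), until the denominator exceeds 35:
  i=0: a_0=9, p_0 = 9*1 + 0 = 9, q_0 = 9*0 + 1 = 1.
  i=1: a_1=1, p_1 = 1*9 + 1 = 10, q_1 = 1*1 + 0 = 1.
  i=2: a_2=1, p_2 = 1*10 + 9 = 19, q_2 = 1*1 + 1 = 2.
  i=3: a_3=1, p_3 = 1*19 + 10 = 29, q_3 = 1*2 + 1 = 3.
  i=4: a_4=1, p_4 = 1*29 + 19 = 48, q_4 = 1*3 + 2 = 5.
  i=5: a_5=7, p_5 = 7*48 + 29 = 365, q_5 = 7*5 + 3 = 38.
q_5 = 38 > 35, so the last convergent with denominator <= 35 is p_4/q_4 = 48/5.
The closest fraction with denominator <= 35 is either p_4/q_4 or the intermediate fraction (k*p_4 + p_3)/(k*q_4 + q_3) with the largest k >= 1 whose denominator stays <= 35; these approach x as k grows, and every other convergent or intermediate fraction in range is farther away.
Largest k: floor((35 - q_3)/q_4) = floor((35 - 3)/5) = 6.
That gives (6*48 + 29)/(6*5 + 3) = 317/33.
Compare the errors: |x - 48/5| = |1143*5 - 48*119|/(119*5) = 3/595, and |x - 317/33| = |1143*33 - 317*119|/(119*33) = 4/3927.
Cross-multiplying, 4*595 = 2380 < 11781 = 3*3927, so 4/3927 is smaller: the intermediate fraction 317/33 is closer to x than 48/5.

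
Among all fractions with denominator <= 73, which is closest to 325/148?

Expand x = 325/148 as a continued fraction with the Euclidean algorithm:
  325 = 2*148 + 29, so a_0 = 2.
  148 = 5*29 + 3, so a_1 = 5.
  29 = 9*3 + 2, so a_2 = 9.
  3 = 1*2 + 1, so a_3 = 1.
  2 = 2*1 + 0, so a_4 = 2.
so x = [2; 5, 9, 1, 2].
Convergents (p_i = a_i*p_{i-1} + p_{i-2}, q_i = a_i*q_{i-1} + q_{i-2} with p_{-2}=0, p_{-1}=1, q_{-2}=1, q_{-1}=0), until the denominator exceeds 73:
  i=0: a_0=2, p_0 = 2*1 + 0 = 2, q_0 = 2*0 + 1 = 1.
  i=1: a_1=5, p_1 = 5*2 + 1 = 11, q_1 = 5*1 + 0 = 5.
  i=2: a_2=9, p_2 = 9*11 + 2 = 101, q_2 = 9*5 + 1 = 46.
  i=3: a_3=1, p_3 = 1*101 + 11 = 112, q_3 = 1*46 + 5 = 51.
  i=4: a_4=2, p_4 = 2*112 + 101 = 325, q_4 = 2*51 + 46 = 148.
q_4 = 148 > 73, so the last convergent with denominator <= 73 is p_3/q_3 = 112/51.
The closest fraction with denominator <= 73 is either p_3/q_3 or the intermediate fraction (k*p_3 + p_2)/(k*q_3 + q_2) with the largest k >= 1 whose denominator stays <= 73; these approach x as k grows, and every other convergent or intermediate fraction in range is farther away.
Largest k: floor((73 - q_2)/q_3) = floor((73 - 46)/51) = 0.
Since k = 0, no intermediate fraction beyond p_3/q_3 has denominator <= 73, so the convergent 112/51 is the closest (its error is |325*51 - 112*148|/(148*51) = 1/7548).

112/51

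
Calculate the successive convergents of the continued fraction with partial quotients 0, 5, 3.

Using the convergent recurrence p_i = a_i*p_{i-1} + p_{i-2}, q_i = a_i*q_{i-1} + q_{i-2} with p_{-2}=0, p_{-1}=1, q_{-2}=1, q_{-1}=0:
  i=0: a_0=0, p_0 = 0*1 + 0 = 0, q_0 = 0*0 + 1 = 1.
  i=1: a_1=5, p_1 = 5*0 + 1 = 1, q_1 = 5*1 + 0 = 5.
  i=2: a_2=3, p_2 = 3*1 + 0 = 3, q_2 = 3*5 + 1 = 16.

0/1, 1/5, 3/16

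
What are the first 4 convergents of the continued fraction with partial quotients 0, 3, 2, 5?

Using the convergent recurrence p_i = a_i*p_{i-1} + p_{i-2}, q_i = a_i*q_{i-1} + q_{i-2} with p_{-2}=0, p_{-1}=1, q_{-2}=1, q_{-1}=0:
  i=0: a_0=0, p_0 = 0*1 + 0 = 0, q_0 = 0*0 + 1 = 1.
  i=1: a_1=3, p_1 = 3*0 + 1 = 1, q_1 = 3*1 + 0 = 3.
  i=2: a_2=2, p_2 = 2*1 + 0 = 2, q_2 = 2*3 + 1 = 7.
  i=3: a_3=5, p_3 = 5*2 + 1 = 11, q_3 = 5*7 + 3 = 38.

0/1, 1/3, 2/7, 11/38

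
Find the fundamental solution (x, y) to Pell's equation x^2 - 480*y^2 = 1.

(x, y) = (241, 11)

First expand sqrt(480) as a continued fraction. With x_i = (sqrt(480) + m_i)/d_i and (m_0, d_0) = (0, 1): a_0 = floor(sqrt(480)) = 21, since 21^2 = 441 <= 480 < 484 = 22^2.
Iterate m_{i+1} = d_i*a_i - m_i, d_{i+1} = (480 - m_{i+1}^2)/d_i, a_{i+1} = floor((a_0 + m_{i+1})/d_{i+1}):
  m_1 = 1*21 - 0 = 21, d_1 = (480 - 21^2)/1 = 39/1 = 39, a_1 = floor((21 + 21)/39) = 1.
  m_2 = 39*1 - 21 = 18, d_2 = (480 - 18^2)/39 = 156/39 = 4, a_2 = floor((21 + 18)/4) = 9.
  m_3 = 4*9 - 18 = 18, d_3 = (480 - 18^2)/4 = 156/4 = 39, a_3 = floor((21 + 18)/39) = 1.
  m_4 = 39*1 - 18 = 21, d_4 = (480 - 21^2)/39 = 39/39 = 1, a_4 = floor((21 + 21)/1) = 42.
  m_5 = 1*42 - 21 = 21, d_5 = (480 - 21^2)/1 = 39/1 = 39: (m_5, d_5) = (m_1, d_1) = (21, 39), so from here the quotients repeat a_1, ..., a_4; the period length is 4.
So sqrt(480) = [21; (1, 9, 1, 42)] with period length k = 4.
k is even, so the fundamental solution of x^2 - 480y^2 = 1 is (p_{k-1}, q_{k-1}) = (p_3, q_3); compute convergents through index 3.
Convergents (p_i = a_i*p_{i-1} + p_{i-2}, q_i = a_i*q_{i-1} + q_{i-2} with p_{-2}=0, p_{-1}=1, q_{-2}=1, q_{-1}=0):
  i=0: a_0=21, p_0 = 21*1 + 0 = 21, q_0 = 21*0 + 1 = 1.
  i=1: a_1=1, p_1 = 1*21 + 1 = 22, q_1 = 1*1 + 0 = 1.
  i=2: a_2=9, p_2 = 9*22 + 21 = 219, q_2 = 9*1 + 1 = 10.
  i=3: a_3=1, p_3 = 1*219 + 22 = 241, q_3 = 1*10 + 1 = 11.
Check: 241^2 - 480*11^2 = 58081 - 58080 = 1, so (x, y) = (241, 11) solves the equation, and by the theorem it is the least positive solution.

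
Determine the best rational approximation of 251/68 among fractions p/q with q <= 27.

Expand x = 251/68 as a continued fraction with the Euclidean algorithm:
  251 = 3*68 + 47, so a_0 = 3.
  68 = 1*47 + 21, so a_1 = 1.
  47 = 2*21 + 5, so a_2 = 2.
  21 = 4*5 + 1, so a_3 = 4.
  5 = 5*1 + 0, so a_4 = 5.
so x = [3; 1, 2, 4, 5].
Convergents (p_i = a_i*p_{i-1} + p_{i-2}, q_i = a_i*q_{i-1} + q_{i-2} with p_{-2}=0, p_{-1}=1, q_{-2}=1, q_{-1}=0), until the denominator exceeds 27:
  i=0: a_0=3, p_0 = 3*1 + 0 = 3, q_0 = 3*0 + 1 = 1.
  i=1: a_1=1, p_1 = 1*3 + 1 = 4, q_1 = 1*1 + 0 = 1.
  i=2: a_2=2, p_2 = 2*4 + 3 = 11, q_2 = 2*1 + 1 = 3.
  i=3: a_3=4, p_3 = 4*11 + 4 = 48, q_3 = 4*3 + 1 = 13.
  i=4: a_4=5, p_4 = 5*48 + 11 = 251, q_4 = 5*13 + 3 = 68.
q_4 = 68 > 27, so the last convergent with denominator <= 27 is p_3/q_3 = 48/13.
The closest fraction with denominator <= 27 is either p_3/q_3 or the intermediate fraction (k*p_3 + p_2)/(k*q_3 + q_2) with the largest k >= 1 whose denominator stays <= 27; these approach x as k grows, and every other convergent or intermediate fraction in range is farther away.
Largest k: floor((27 - q_2)/q_3) = floor((27 - 3)/13) = 1.
That gives (1*48 + 11)/(1*13 + 3) = 59/16.
Compare the errors: |x - 48/13| = |251*13 - 48*68|/(68*13) = 1/884, and |x - 59/16| = |251*16 - 59*68|/(68*16) = 4/1088.
Cross-multiplying, 1*1088 = 1088 < 3536 = 4*884, so 1/884 is smaller: the convergent 48/13 is closer to x than 59/16.

48/13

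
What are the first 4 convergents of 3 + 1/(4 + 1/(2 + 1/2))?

3/1, 13/4, 29/9, 71/22

Using the convergent recurrence p_i = a_i*p_{i-1} + p_{i-2}, q_i = a_i*q_{i-1} + q_{i-2} with p_{-2}=0, p_{-1}=1, q_{-2}=1, q_{-1}=0:
  i=0: a_0=3, p_0 = 3*1 + 0 = 3, q_0 = 3*0 + 1 = 1.
  i=1: a_1=4, p_1 = 4*3 + 1 = 13, q_1 = 4*1 + 0 = 4.
  i=2: a_2=2, p_2 = 2*13 + 3 = 29, q_2 = 2*4 + 1 = 9.
  i=3: a_3=2, p_3 = 2*29 + 13 = 71, q_3 = 2*9 + 4 = 22.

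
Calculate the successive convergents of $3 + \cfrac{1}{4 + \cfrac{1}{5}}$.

Using the convergent recurrence p_i = a_i*p_{i-1} + p_{i-2}, q_i = a_i*q_{i-1} + q_{i-2} with p_{-2}=0, p_{-1}=1, q_{-2}=1, q_{-1}=0:
  i=0: a_0=3, p_0 = 3*1 + 0 = 3, q_0 = 3*0 + 1 = 1.
  i=1: a_1=4, p_1 = 4*3 + 1 = 13, q_1 = 4*1 + 0 = 4.
  i=2: a_2=5, p_2 = 5*13 + 3 = 68, q_2 = 5*4 + 1 = 21.

3/1, 13/4, 68/21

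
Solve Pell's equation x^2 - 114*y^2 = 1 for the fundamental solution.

(x, y) = (1025, 96)

First expand sqrt(114) as a continued fraction. With x_i = (sqrt(114) + m_i)/d_i and (m_0, d_0) = (0, 1): a_0 = floor(sqrt(114)) = 10, since 10^2 = 100 <= 114 < 121 = 11^2.
Iterate m_{i+1} = d_i*a_i - m_i, d_{i+1} = (114 - m_{i+1}^2)/d_i, a_{i+1} = floor((a_0 + m_{i+1})/d_{i+1}):
  m_1 = 1*10 - 0 = 10, d_1 = (114 - 10^2)/1 = 14/1 = 14, a_1 = floor((10 + 10)/14) = 1.
  m_2 = 14*1 - 10 = 4, d_2 = (114 - 4^2)/14 = 98/14 = 7, a_2 = floor((10 + 4)/7) = 2.
  m_3 = 7*2 - 4 = 10, d_3 = (114 - 10^2)/7 = 14/7 = 2, a_3 = floor((10 + 10)/2) = 10.
  m_4 = 2*10 - 10 = 10, d_4 = (114 - 10^2)/2 = 14/2 = 7, a_4 = floor((10 + 10)/7) = 2.
  m_5 = 7*2 - 10 = 4, d_5 = (114 - 4^2)/7 = 98/7 = 14, a_5 = floor((10 + 4)/14) = 1.
  m_6 = 14*1 - 4 = 10, d_6 = (114 - 10^2)/14 = 14/14 = 1, a_6 = floor((10 + 10)/1) = 20.
  m_7 = 1*20 - 10 = 10, d_7 = (114 - 10^2)/1 = 14/1 = 14: (m_7, d_7) = (m_1, d_1) = (10, 14), so from here the quotients repeat a_1, ..., a_6; the period length is 6.
So sqrt(114) = [10; (1, 2, 10, 2, 1, 20)] with period length k = 6.
k is even, so the fundamental solution of x^2 - 114y^2 = 1 is (p_{k-1}, q_{k-1}) = (p_5, q_5); compute convergents through index 5.
Convergents (p_i = a_i*p_{i-1} + p_{i-2}, q_i = a_i*q_{i-1} + q_{i-2} with p_{-2}=0, p_{-1}=1, q_{-2}=1, q_{-1}=0):
  i=0: a_0=10, p_0 = 10*1 + 0 = 10, q_0 = 10*0 + 1 = 1.
  i=1: a_1=1, p_1 = 1*10 + 1 = 11, q_1 = 1*1 + 0 = 1.
  i=2: a_2=2, p_2 = 2*11 + 10 = 32, q_2 = 2*1 + 1 = 3.
  i=3: a_3=10, p_3 = 10*32 + 11 = 331, q_3 = 10*3 + 1 = 31.
  i=4: a_4=2, p_4 = 2*331 + 32 = 694, q_4 = 2*31 + 3 = 65.
  i=5: a_5=1, p_5 = 1*694 + 331 = 1025, q_5 = 1*65 + 31 = 96.
Check: 1025^2 - 114*96^2 = 1050625 - 1050624 = 1, so (x, y) = (1025, 96) solves the equation, and by the theorem it is the least positive solution.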